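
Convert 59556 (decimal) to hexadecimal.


Divide by 16 repeatedly:
59556 ÷ 16 = 3722 remainder 4 (4)
3722 ÷ 16 = 232 remainder 10 (A)
232 ÷ 16 = 14 remainder 8 (8)
14 ÷ 16 = 0 remainder 14 (E)
Reading remainders bottom-up:
= 0xE8A4


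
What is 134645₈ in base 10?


Positional values:
Position 0: 5 × 8^0 = 5
Position 1: 4 × 8^1 = 32
Position 2: 6 × 8^2 = 384
Position 3: 4 × 8^3 = 2048
Position 4: 3 × 8^4 = 12288
Position 5: 1 × 8^5 = 32768
Sum = 5 + 32 + 384 + 2048 + 12288 + 32768
= 47525


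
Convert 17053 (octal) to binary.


Each octal digit → 3 binary bits:
  1 = 001
  7 = 111
  0 = 000
  5 = 101
  3 = 011
Concatenate: 001 111 000 101 011
= 001111000101011


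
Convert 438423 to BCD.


Each digit → 4-bit binary:
  4 → 0100
  3 → 0011
  8 → 1000
  4 → 0100
  2 → 0010
  3 → 0011
= 0100 0011 1000 0100 0010 0011


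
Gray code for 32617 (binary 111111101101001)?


Binary: 111111101101001
Gray code: G = B XOR (B >> 1)
B >> 1 = 011111110110100
111111101101001 XOR 011111110110100:
  1 XOR 0 = 1
  1 XOR 1 = 0
  1 XOR 1 = 0
  1 XOR 1 = 0
  1 XOR 1 = 0
  1 XOR 1 = 0
  1 XOR 1 = 0
  0 XOR 1 = 1
  1 XOR 0 = 1
  1 XOR 1 = 0
  0 XOR 1 = 1
  1 XOR 0 = 1
  0 XOR 1 = 1
  0 XOR 0 = 0
  1 XOR 0 = 1
= 100000011011101


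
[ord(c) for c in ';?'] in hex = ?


String: ';?'  (2 characters)
Per-character ASCII lookup:
  ';': special character: ';' = 59 → 0x3B
  '?': special character: '?' = 63 → 0x3F
= 0x3B 0x3F


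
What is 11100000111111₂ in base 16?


Group into 4-bit nibbles: 0011100000111111
  0011 = 3
  1000 = 8
  0011 = 3
  1111 = F
= 0x383F


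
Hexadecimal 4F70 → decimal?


Positional values:
Position 0: 0 × 16^0 = 0 × 1 = 0
Position 1: 7 × 16^1 = 7 × 16 = 112
Position 2: F × 16^2 = 15 × 256 = 3840
Position 3: 4 × 16^3 = 4 × 4096 = 16384
Sum = 0 + 112 + 3840 + 16384
= 20336


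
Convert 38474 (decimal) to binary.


Divide by 2 repeatedly:
38474 ÷ 2 = 19237 remainder 0
19237 ÷ 2 = 9618 remainder 1
9618 ÷ 2 = 4809 remainder 0
4809 ÷ 2 = 2404 remainder 1
2404 ÷ 2 = 1202 remainder 0
1202 ÷ 2 = 601 remainder 0
601 ÷ 2 = 300 remainder 1
300 ÷ 2 = 150 remainder 0
150 ÷ 2 = 75 remainder 0
75 ÷ 2 = 37 remainder 1
37 ÷ 2 = 18 remainder 1
18 ÷ 2 = 9 remainder 0
9 ÷ 2 = 4 remainder 1
4 ÷ 2 = 2 remainder 0
2 ÷ 2 = 1 remainder 0
1 ÷ 2 = 0 remainder 1
Reading remainders bottom-up:
= 1001011001001010


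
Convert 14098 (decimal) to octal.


Divide by 8 repeatedly:
14098 ÷ 8 = 1762 remainder 2
1762 ÷ 8 = 220 remainder 2
220 ÷ 8 = 27 remainder 4
27 ÷ 8 = 3 remainder 3
3 ÷ 8 = 0 remainder 3
Reading remainders bottom-up:
= 0o33422


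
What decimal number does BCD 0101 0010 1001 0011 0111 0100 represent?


Each 4-bit group → digit:
  0101 → 5
  0010 → 2
  1001 → 9
  0011 → 3
  0111 → 7
  0100 → 4
= 529374


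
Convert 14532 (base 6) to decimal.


Positional values (base 6):
  2 × 6^0 = 2 × 1 = 2
  3 × 6^1 = 3 × 6 = 18
  5 × 6^2 = 5 × 36 = 180
  4 × 6^3 = 4 × 216 = 864
  1 × 6^4 = 1 × 1296 = 1296
Sum = 2 + 18 + 180 + 864 + 1296
= 2360


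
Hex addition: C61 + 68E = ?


Align and add column by column (LSB to MSB, each column mod 16 with carry):
  0C61
+ 068E
  ----
  col 0: 1(1) + E(14) + 0 (carry in) = 15 → F(15), carry out 0
  col 1: 6(6) + 8(8) + 0 (carry in) = 14 → E(14), carry out 0
  col 2: C(12) + 6(6) + 0 (carry in) = 18 → 2(2), carry out 1
  col 3: 0(0) + 0(0) + 1 (carry in) = 1 → 1(1), carry out 0
Reading digits MSB→LSB: 12EF
Strip leading zeros: 12EF
= 0x12EF


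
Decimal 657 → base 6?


Divide by 6 repeatedly:
657 ÷ 6 = 109 remainder 3
109 ÷ 6 = 18 remainder 1
18 ÷ 6 = 3 remainder 0
3 ÷ 6 = 0 remainder 3
Reading remainders bottom-up:
= 3013


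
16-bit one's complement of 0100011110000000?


Original: 0100011110000000
Invert all bits:
  bit 0: 0 → 1
  bit 1: 1 → 0
  bit 2: 0 → 1
  bit 3: 0 → 1
  bit 4: 0 → 1
  bit 5: 1 → 0
  bit 6: 1 → 0
  bit 7: 1 → 0
  bit 8: 1 → 0
  bit 9: 0 → 1
  bit 10: 0 → 1
  bit 11: 0 → 1
  bit 12: 0 → 1
  bit 13: 0 → 1
  bit 14: 0 → 1
  bit 15: 0 → 1
= 1011100001111111


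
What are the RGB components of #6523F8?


Hex: #6523F8
R = 65₁₆ = 101
G = 23₁₆ = 35
B = F8₁₆ = 248
= RGB(101, 35, 248)


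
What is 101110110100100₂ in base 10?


Positional values:
Bit 2: 1 × 2^2 = 4
Bit 5: 1 × 2^5 = 32
Bit 7: 1 × 2^7 = 128
Bit 8: 1 × 2^8 = 256
Bit 10: 1 × 2^10 = 1024
Bit 11: 1 × 2^11 = 2048
Bit 12: 1 × 2^12 = 4096
Bit 14: 1 × 2^14 = 16384
Sum = 4 + 32 + 128 + 256 + 1024 + 2048 + 4096 + 16384
= 23972


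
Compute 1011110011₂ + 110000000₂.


Align and add column by column (LSB to MSB, carry propagating):
  01011110011
+ 00110000000
  -----------
  col 0: 1 + 0 + 0 (carry in) = 1 → bit 1, carry out 0
  col 1: 1 + 0 + 0 (carry in) = 1 → bit 1, carry out 0
  col 2: 0 + 0 + 0 (carry in) = 0 → bit 0, carry out 0
  col 3: 0 + 0 + 0 (carry in) = 0 → bit 0, carry out 0
  col 4: 1 + 0 + 0 (carry in) = 1 → bit 1, carry out 0
  col 5: 1 + 0 + 0 (carry in) = 1 → bit 1, carry out 0
  col 6: 1 + 0 + 0 (carry in) = 1 → bit 1, carry out 0
  col 7: 1 + 1 + 0 (carry in) = 2 → bit 0, carry out 1
  col 8: 0 + 1 + 1 (carry in) = 2 → bit 0, carry out 1
  col 9: 1 + 0 + 1 (carry in) = 2 → bit 0, carry out 1
  col 10: 0 + 0 + 1 (carry in) = 1 → bit 1, carry out 0
Reading bits MSB→LSB: 10001110011
Strip leading zeros: 10001110011
= 10001110011


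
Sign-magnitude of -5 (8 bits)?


Sign bit: 1 (negative)
Magnitude: 5 = 0000101
= 10000101


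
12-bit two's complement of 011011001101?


Original: 011011001101
Step 1 - Invert all bits: 100100110010
Step 2 - Add 1: 100100110010 + 1
= 100100110011 (represents -1741)


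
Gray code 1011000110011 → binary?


Gray code: 1011000110011
MSB stays the same: 1
Each subsequent bit = prev_binary XOR current_gray:
  B[1] = 1 XOR 0 = 1
  B[2] = 1 XOR 1 = 0
  B[3] = 0 XOR 1 = 1
  B[4] = 1 XOR 0 = 1
  B[5] = 1 XOR 0 = 1
  B[6] = 1 XOR 0 = 1
  B[7] = 1 XOR 1 = 0
  B[8] = 0 XOR 1 = 1
  B[9] = 1 XOR 0 = 1
  B[10] = 1 XOR 0 = 1
  B[11] = 1 XOR 1 = 0
  B[12] = 0 XOR 1 = 1
= 1101111011101 (7133 decimal)


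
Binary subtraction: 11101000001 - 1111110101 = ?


Align and subtract column by column (LSB to MSB, borrowing when needed):
  11101000001
- 01111110101
  -----------
  col 0: (1 - 0 borrow-in) - 1 → 1 - 1 = 0, borrow out 0
  col 1: (0 - 0 borrow-in) - 0 → 0 - 0 = 0, borrow out 0
  col 2: (0 - 0 borrow-in) - 1 → borrow from next column: (0+2) - 1 = 1, borrow out 1
  col 3: (0 - 1 borrow-in) - 0 → borrow from next column: (-1+2) - 0 = 1, borrow out 1
  col 4: (0 - 1 borrow-in) - 1 → borrow from next column: (-1+2) - 1 = 0, borrow out 1
  col 5: (0 - 1 borrow-in) - 1 → borrow from next column: (-1+2) - 1 = 0, borrow out 1
  col 6: (1 - 1 borrow-in) - 1 → borrow from next column: (0+2) - 1 = 1, borrow out 1
  col 7: (0 - 1 borrow-in) - 1 → borrow from next column: (-1+2) - 1 = 0, borrow out 1
  col 8: (1 - 1 borrow-in) - 1 → borrow from next column: (0+2) - 1 = 1, borrow out 1
  col 9: (1 - 1 borrow-in) - 1 → borrow from next column: (0+2) - 1 = 1, borrow out 1
  col 10: (1 - 1 borrow-in) - 0 → 0 - 0 = 0, borrow out 0
Reading bits MSB→LSB: 01101001100
Strip leading zeros: 1101001100
= 1101001100


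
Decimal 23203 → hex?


Divide by 16 repeatedly:
23203 ÷ 16 = 1450 remainder 3 (3)
1450 ÷ 16 = 90 remainder 10 (A)
90 ÷ 16 = 5 remainder 10 (A)
5 ÷ 16 = 0 remainder 5 (5)
Reading remainders bottom-up:
= 0x5AA3


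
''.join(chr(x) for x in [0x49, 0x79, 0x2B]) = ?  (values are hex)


Codes (hex): 0x49 0x79 0x2B
Per-code ASCII lookup:
  0x49 = 73  (range 65-90: uppercase, 73 - 65 = 8) → 'I'
  0x79 = 121  (range 97-122: lowercase, 121 - 97 = 24) → 'y'
  0x2B = 43  (special character) → '+'
= 'Iy+'


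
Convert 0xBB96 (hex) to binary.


Each hex digit → 4 binary bits:
  B = 1011
  B = 1011
  9 = 1001
  6 = 0110
Concatenate: 1011 1011 1001 0110
= 1011101110010110


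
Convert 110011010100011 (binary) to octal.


Group into 3-bit groups: 110011010100011
  110 = 6
  011 = 3
  010 = 2
  100 = 4
  011 = 3
= 0o63243


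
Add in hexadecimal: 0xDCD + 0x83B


Align and add column by column (LSB to MSB, each column mod 16 with carry):
  0DCD
+ 083B
  ----
  col 0: D(13) + B(11) + 0 (carry in) = 24 → 8(8), carry out 1
  col 1: C(12) + 3(3) + 1 (carry in) = 16 → 0(0), carry out 1
  col 2: D(13) + 8(8) + 1 (carry in) = 22 → 6(6), carry out 1
  col 3: 0(0) + 0(0) + 1 (carry in) = 1 → 1(1), carry out 0
Reading digits MSB→LSB: 1608
Strip leading zeros: 1608
= 0x1608


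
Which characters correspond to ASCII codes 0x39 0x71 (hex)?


Codes (hex): 0x39 0x71
Per-code ASCII lookup:
  0x39 = 57  (range 48-57: digits, 57 - 48 = 9) → '9'
  0x71 = 113  (range 97-122: lowercase, 113 - 97 = 16) → 'q'
= '9q'


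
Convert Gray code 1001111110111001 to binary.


Gray code: 1001111110111001
MSB stays the same: 1
Each subsequent bit = prev_binary XOR current_gray:
  B[1] = 1 XOR 0 = 1
  B[2] = 1 XOR 0 = 1
  B[3] = 1 XOR 1 = 0
  B[4] = 0 XOR 1 = 1
  B[5] = 1 XOR 1 = 0
  B[6] = 0 XOR 1 = 1
  B[7] = 1 XOR 1 = 0
  B[8] = 0 XOR 1 = 1
  B[9] = 1 XOR 0 = 1
  B[10] = 1 XOR 1 = 0
  B[11] = 0 XOR 1 = 1
  B[12] = 1 XOR 1 = 0
  B[13] = 0 XOR 0 = 0
  B[14] = 0 XOR 0 = 0
  B[15] = 0 XOR 1 = 1
= 1110101011010001 (60113 decimal)


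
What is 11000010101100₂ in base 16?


Group into 4-bit nibbles: 0011000010101100
  0011 = 3
  0000 = 0
  1010 = A
  1100 = C
= 0x30AC


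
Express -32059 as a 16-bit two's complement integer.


Original: 0111110100111011
Step 1 - Invert all bits: 1000001011000100
Step 2 - Add 1: 1000001011000100 + 1
= 1000001011000101 (represents -32059)


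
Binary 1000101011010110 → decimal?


Positional values:
Bit 1: 1 × 2^1 = 2
Bit 2: 1 × 2^2 = 4
Bit 4: 1 × 2^4 = 16
Bit 6: 1 × 2^6 = 64
Bit 7: 1 × 2^7 = 128
Bit 9: 1 × 2^9 = 512
Bit 11: 1 × 2^11 = 2048
Bit 15: 1 × 2^15 = 32768
Sum = 2 + 4 + 16 + 64 + 128 + 512 + 2048 + 32768
= 35542


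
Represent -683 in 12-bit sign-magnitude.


Sign bit: 1 (negative)
Magnitude: 683 = 01010101011
= 101010101011


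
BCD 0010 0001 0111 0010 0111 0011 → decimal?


Each 4-bit group → digit:
  0010 → 2
  0001 → 1
  0111 → 7
  0010 → 2
  0111 → 7
  0011 → 3
= 217273


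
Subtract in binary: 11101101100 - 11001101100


Align and subtract column by column (LSB to MSB, borrowing when needed):
  11101101100
- 11001101100
  -----------
  col 0: (0 - 0 borrow-in) - 0 → 0 - 0 = 0, borrow out 0
  col 1: (0 - 0 borrow-in) - 0 → 0 - 0 = 0, borrow out 0
  col 2: (1 - 0 borrow-in) - 1 → 1 - 1 = 0, borrow out 0
  col 3: (1 - 0 borrow-in) - 1 → 1 - 1 = 0, borrow out 0
  col 4: (0 - 0 borrow-in) - 0 → 0 - 0 = 0, borrow out 0
  col 5: (1 - 0 borrow-in) - 1 → 1 - 1 = 0, borrow out 0
  col 6: (1 - 0 borrow-in) - 1 → 1 - 1 = 0, borrow out 0
  col 7: (0 - 0 borrow-in) - 0 → 0 - 0 = 0, borrow out 0
  col 8: (1 - 0 borrow-in) - 0 → 1 - 0 = 1, borrow out 0
  col 9: (1 - 0 borrow-in) - 1 → 1 - 1 = 0, borrow out 0
  col 10: (1 - 0 borrow-in) - 1 → 1 - 1 = 0, borrow out 0
Reading bits MSB→LSB: 00100000000
Strip leading zeros: 100000000
= 100000000


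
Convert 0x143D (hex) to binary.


Each hex digit → 4 binary bits:
  1 = 0001
  4 = 0100
  3 = 0011
  D = 1101
Concatenate: 0001 0100 0011 1101
= 0001010000111101


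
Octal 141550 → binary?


Each octal digit → 3 binary bits:
  1 = 001
  4 = 100
  1 = 001
  5 = 101
  5 = 101
  0 = 000
Concatenate: 001 100 001 101 101 000
= 001100001101101000


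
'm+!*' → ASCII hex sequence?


String: 'm+!*'  (4 characters)
Per-character ASCII lookup:
  'm': lowercase starts at 97: 'm' = 97 + 12 = 109 → 0x6D
  '+': special character: '+' = 43 → 0x2B
  '!': special character: '!' = 33 → 0x21
  '*': special character: '*' = 42 → 0x2A
= 0x6D 0x2B 0x21 0x2A


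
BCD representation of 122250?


Each digit → 4-bit binary:
  1 → 0001
  2 → 0010
  2 → 0010
  2 → 0010
  5 → 0101
  0 → 0000
= 0001 0010 0010 0010 0101 0000


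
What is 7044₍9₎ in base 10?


Positional values (base 9):
  4 × 9^0 = 4 × 1 = 4
  4 × 9^1 = 4 × 9 = 36
  0 × 9^2 = 0 × 81 = 0
  7 × 9^3 = 7 × 729 = 5103
Sum = 4 + 36 + 0 + 5103
= 5143


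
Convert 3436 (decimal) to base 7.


Divide by 7 repeatedly:
3436 ÷ 7 = 490 remainder 6
490 ÷ 7 = 70 remainder 0
70 ÷ 7 = 10 remainder 0
10 ÷ 7 = 1 remainder 3
1 ÷ 7 = 0 remainder 1
Reading remainders bottom-up:
= 13006


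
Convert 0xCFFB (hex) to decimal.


Positional values:
Position 0: B × 16^0 = 11 × 1 = 11
Position 1: F × 16^1 = 15 × 16 = 240
Position 2: F × 16^2 = 15 × 256 = 3840
Position 3: C × 16^3 = 12 × 4096 = 49152
Sum = 11 + 240 + 3840 + 49152
= 53243


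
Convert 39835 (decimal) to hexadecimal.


Divide by 16 repeatedly:
39835 ÷ 16 = 2489 remainder 11 (B)
2489 ÷ 16 = 155 remainder 9 (9)
155 ÷ 16 = 9 remainder 11 (B)
9 ÷ 16 = 0 remainder 9 (9)
Reading remainders bottom-up:
= 0x9B9B


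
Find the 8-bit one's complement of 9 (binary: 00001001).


Original: 00001001
Invert all bits:
  bit 0: 0 → 1
  bit 1: 0 → 1
  bit 2: 0 → 1
  bit 3: 0 → 1
  bit 4: 1 → 0
  bit 5: 0 → 1
  bit 6: 0 → 1
  bit 7: 1 → 0
= 11110110


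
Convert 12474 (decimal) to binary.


Divide by 2 repeatedly:
12474 ÷ 2 = 6237 remainder 0
6237 ÷ 2 = 3118 remainder 1
3118 ÷ 2 = 1559 remainder 0
1559 ÷ 2 = 779 remainder 1
779 ÷ 2 = 389 remainder 1
389 ÷ 2 = 194 remainder 1
194 ÷ 2 = 97 remainder 0
97 ÷ 2 = 48 remainder 1
48 ÷ 2 = 24 remainder 0
24 ÷ 2 = 12 remainder 0
12 ÷ 2 = 6 remainder 0
6 ÷ 2 = 3 remainder 0
3 ÷ 2 = 1 remainder 1
1 ÷ 2 = 0 remainder 1
Reading remainders bottom-up:
= 11000010111010


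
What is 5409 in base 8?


Divide by 8 repeatedly:
5409 ÷ 8 = 676 remainder 1
676 ÷ 8 = 84 remainder 4
84 ÷ 8 = 10 remainder 4
10 ÷ 8 = 1 remainder 2
1 ÷ 8 = 0 remainder 1
Reading remainders bottom-up:
= 0o12441


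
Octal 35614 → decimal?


Positional values:
Position 0: 4 × 8^0 = 4
Position 1: 1 × 8^1 = 8
Position 2: 6 × 8^2 = 384
Position 3: 5 × 8^3 = 2560
Position 4: 3 × 8^4 = 12288
Sum = 4 + 8 + 384 + 2560 + 12288
= 15244


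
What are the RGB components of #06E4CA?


Hex: #06E4CA
R = 06₁₆ = 6
G = E4₁₆ = 228
B = CA₁₆ = 202
= RGB(6, 228, 202)


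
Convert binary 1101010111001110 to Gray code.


Binary: 1101010111001110
Gray code: G = B XOR (B >> 1)
B >> 1 = 0110101011100111
1101010111001110 XOR 0110101011100111:
  1 XOR 0 = 1
  1 XOR 1 = 0
  0 XOR 1 = 1
  1 XOR 0 = 1
  0 XOR 1 = 1
  1 XOR 0 = 1
  0 XOR 1 = 1
  1 XOR 0 = 1
  1 XOR 1 = 0
  1 XOR 1 = 0
  0 XOR 1 = 1
  0 XOR 0 = 0
  1 XOR 0 = 1
  1 XOR 1 = 0
  1 XOR 1 = 0
  0 XOR 1 = 1
= 1011111100101001


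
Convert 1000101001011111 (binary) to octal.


Group into 3-bit groups: 001000101001011111
  001 = 1
  000 = 0
  101 = 5
  001 = 1
  011 = 3
  111 = 7
= 0o105137


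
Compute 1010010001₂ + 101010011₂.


Align and add column by column (LSB to MSB, carry propagating):
  01010010001
+ 00101010011
  -----------
  col 0: 1 + 1 + 0 (carry in) = 2 → bit 0, carry out 1
  col 1: 0 + 1 + 1 (carry in) = 2 → bit 0, carry out 1
  col 2: 0 + 0 + 1 (carry in) = 1 → bit 1, carry out 0
  col 3: 0 + 0 + 0 (carry in) = 0 → bit 0, carry out 0
  col 4: 1 + 1 + 0 (carry in) = 2 → bit 0, carry out 1
  col 5: 0 + 0 + 1 (carry in) = 1 → bit 1, carry out 0
  col 6: 0 + 1 + 0 (carry in) = 1 → bit 1, carry out 0
  col 7: 1 + 0 + 0 (carry in) = 1 → bit 1, carry out 0
  col 8: 0 + 1 + 0 (carry in) = 1 → bit 1, carry out 0
  col 9: 1 + 0 + 0 (carry in) = 1 → bit 1, carry out 0
  col 10: 0 + 0 + 0 (carry in) = 0 → bit 0, carry out 0
Reading bits MSB→LSB: 01111100100
Strip leading zeros: 1111100100
= 1111100100


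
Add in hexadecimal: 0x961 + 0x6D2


Align and add column by column (LSB to MSB, each column mod 16 with carry):
  0961
+ 06D2
  ----
  col 0: 1(1) + 2(2) + 0 (carry in) = 3 → 3(3), carry out 0
  col 1: 6(6) + D(13) + 0 (carry in) = 19 → 3(3), carry out 1
  col 2: 9(9) + 6(6) + 1 (carry in) = 16 → 0(0), carry out 1
  col 3: 0(0) + 0(0) + 1 (carry in) = 1 → 1(1), carry out 0
Reading digits MSB→LSB: 1033
Strip leading zeros: 1033
= 0x1033


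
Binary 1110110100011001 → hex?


Group into 4-bit nibbles: 1110110100011001
  1110 = E
  1101 = D
  0001 = 1
  1001 = 9
= 0xED19


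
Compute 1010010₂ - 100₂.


Align and subtract column by column (LSB to MSB, borrowing when needed):
  1010010
- 0000100
  -------
  col 0: (0 - 0 borrow-in) - 0 → 0 - 0 = 0, borrow out 0
  col 1: (1 - 0 borrow-in) - 0 → 1 - 0 = 1, borrow out 0
  col 2: (0 - 0 borrow-in) - 1 → borrow from next column: (0+2) - 1 = 1, borrow out 1
  col 3: (0 - 1 borrow-in) - 0 → borrow from next column: (-1+2) - 0 = 1, borrow out 1
  col 4: (1 - 1 borrow-in) - 0 → 0 - 0 = 0, borrow out 0
  col 5: (0 - 0 borrow-in) - 0 → 0 - 0 = 0, borrow out 0
  col 6: (1 - 0 borrow-in) - 0 → 1 - 0 = 1, borrow out 0
Reading bits MSB→LSB: 1001110
Strip leading zeros: 1001110
= 1001110


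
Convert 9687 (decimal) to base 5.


Divide by 5 repeatedly:
9687 ÷ 5 = 1937 remainder 2
1937 ÷ 5 = 387 remainder 2
387 ÷ 5 = 77 remainder 2
77 ÷ 5 = 15 remainder 2
15 ÷ 5 = 3 remainder 0
3 ÷ 5 = 0 remainder 3
Reading remainders bottom-up:
= 302222


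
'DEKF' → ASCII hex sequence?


String: 'DEKF'  (4 characters)
Per-character ASCII lookup:
  'D': uppercase starts at 65: 'D' = 65 + 3 = 68 → 0x44
  'E': uppercase starts at 65: 'E' = 65 + 4 = 69 → 0x45
  'K': uppercase starts at 65: 'K' = 65 + 10 = 75 → 0x4B
  'F': uppercase starts at 65: 'F' = 65 + 5 = 70 → 0x46
= 0x44 0x45 0x4B 0x46


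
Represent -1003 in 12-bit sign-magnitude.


Sign bit: 1 (negative)
Magnitude: 1003 = 01111101011
= 101111101011


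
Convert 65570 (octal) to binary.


Each octal digit → 3 binary bits:
  6 = 110
  5 = 101
  5 = 101
  7 = 111
  0 = 000
Concatenate: 110 101 101 111 000
= 110101101111000


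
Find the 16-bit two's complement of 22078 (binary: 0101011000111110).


Original: 0101011000111110
Step 1 - Invert all bits: 1010100111000001
Step 2 - Add 1: 1010100111000001 + 1
= 1010100111000010 (represents -22078)


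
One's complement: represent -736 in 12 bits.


Original: 001011100000
Invert all bits:
  bit 0: 0 → 1
  bit 1: 0 → 1
  bit 2: 1 → 0
  bit 3: 0 → 1
  bit 4: 1 → 0
  bit 5: 1 → 0
  bit 6: 1 → 0
  bit 7: 0 → 1
  bit 8: 0 → 1
  bit 9: 0 → 1
  bit 10: 0 → 1
  bit 11: 0 → 1
= 110100011111


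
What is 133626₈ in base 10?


Positional values:
Position 0: 6 × 8^0 = 6
Position 1: 2 × 8^1 = 16
Position 2: 6 × 8^2 = 384
Position 3: 3 × 8^3 = 1536
Position 4: 3 × 8^4 = 12288
Position 5: 1 × 8^5 = 32768
Sum = 6 + 16 + 384 + 1536 + 12288 + 32768
= 46998


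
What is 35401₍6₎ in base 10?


Positional values (base 6):
  1 × 6^0 = 1 × 1 = 1
  0 × 6^1 = 0 × 6 = 0
  4 × 6^2 = 4 × 36 = 144
  5 × 6^3 = 5 × 216 = 1080
  3 × 6^4 = 3 × 1296 = 3888
Sum = 1 + 0 + 144 + 1080 + 3888
= 5113


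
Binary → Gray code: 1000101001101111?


Binary: 1000101001101111
Gray code: G = B XOR (B >> 1)
B >> 1 = 0100010100110111
1000101001101111 XOR 0100010100110111:
  1 XOR 0 = 1
  0 XOR 1 = 1
  0 XOR 0 = 0
  0 XOR 0 = 0
  1 XOR 0 = 1
  0 XOR 1 = 1
  1 XOR 0 = 1
  0 XOR 1 = 1
  0 XOR 0 = 0
  1 XOR 0 = 1
  1 XOR 1 = 0
  0 XOR 1 = 1
  1 XOR 0 = 1
  1 XOR 1 = 0
  1 XOR 1 = 0
  1 XOR 1 = 0
= 1100111101011000


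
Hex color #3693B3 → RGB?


Hex: #3693B3
R = 36₁₆ = 54
G = 93₁₆ = 147
B = B3₁₆ = 179
= RGB(54, 147, 179)


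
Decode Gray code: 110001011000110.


Gray code: 110001011000110
MSB stays the same: 1
Each subsequent bit = prev_binary XOR current_gray:
  B[1] = 1 XOR 1 = 0
  B[2] = 0 XOR 0 = 0
  B[3] = 0 XOR 0 = 0
  B[4] = 0 XOR 0 = 0
  B[5] = 0 XOR 1 = 1
  B[6] = 1 XOR 0 = 1
  B[7] = 1 XOR 1 = 0
  B[8] = 0 XOR 1 = 1
  B[9] = 1 XOR 0 = 1
  B[10] = 1 XOR 0 = 1
  B[11] = 1 XOR 0 = 1
  B[12] = 1 XOR 1 = 0
  B[13] = 0 XOR 1 = 1
  B[14] = 1 XOR 0 = 1
= 100001101111011 (17275 decimal)


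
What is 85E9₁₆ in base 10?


Positional values:
Position 0: 9 × 16^0 = 9 × 1 = 9
Position 1: E × 16^1 = 14 × 16 = 224
Position 2: 5 × 16^2 = 5 × 256 = 1280
Position 3: 8 × 16^3 = 8 × 4096 = 32768
Sum = 9 + 224 + 1280 + 32768
= 34281


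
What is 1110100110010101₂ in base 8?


Group into 3-bit groups: 001110100110010101
  001 = 1
  110 = 6
  100 = 4
  110 = 6
  010 = 2
  101 = 5
= 0o164625


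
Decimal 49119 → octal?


Divide by 8 repeatedly:
49119 ÷ 8 = 6139 remainder 7
6139 ÷ 8 = 767 remainder 3
767 ÷ 8 = 95 remainder 7
95 ÷ 8 = 11 remainder 7
11 ÷ 8 = 1 remainder 3
1 ÷ 8 = 0 remainder 1
Reading remainders bottom-up:
= 0o137737


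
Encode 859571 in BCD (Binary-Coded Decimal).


Each digit → 4-bit binary:
  8 → 1000
  5 → 0101
  9 → 1001
  5 → 0101
  7 → 0111
  1 → 0001
= 1000 0101 1001 0101 0111 0001


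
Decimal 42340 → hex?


Divide by 16 repeatedly:
42340 ÷ 16 = 2646 remainder 4 (4)
2646 ÷ 16 = 165 remainder 6 (6)
165 ÷ 16 = 10 remainder 5 (5)
10 ÷ 16 = 0 remainder 10 (A)
Reading remainders bottom-up:
= 0xA564


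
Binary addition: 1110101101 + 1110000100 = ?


Align and add column by column (LSB to MSB, carry propagating):
  01110101101
+ 01110000100
  -----------
  col 0: 1 + 0 + 0 (carry in) = 1 → bit 1, carry out 0
  col 1: 0 + 0 + 0 (carry in) = 0 → bit 0, carry out 0
  col 2: 1 + 1 + 0 (carry in) = 2 → bit 0, carry out 1
  col 3: 1 + 0 + 1 (carry in) = 2 → bit 0, carry out 1
  col 4: 0 + 0 + 1 (carry in) = 1 → bit 1, carry out 0
  col 5: 1 + 0 + 0 (carry in) = 1 → bit 1, carry out 0
  col 6: 0 + 0 + 0 (carry in) = 0 → bit 0, carry out 0
  col 7: 1 + 1 + 0 (carry in) = 2 → bit 0, carry out 1
  col 8: 1 + 1 + 1 (carry in) = 3 → bit 1, carry out 1
  col 9: 1 + 1 + 1 (carry in) = 3 → bit 1, carry out 1
  col 10: 0 + 0 + 1 (carry in) = 1 → bit 1, carry out 0
Reading bits MSB→LSB: 11100110001
Strip leading zeros: 11100110001
= 11100110001


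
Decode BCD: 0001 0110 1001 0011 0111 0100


Each 4-bit group → digit:
  0001 → 1
  0110 → 6
  1001 → 9
  0011 → 3
  0111 → 7
  0100 → 4
= 169374


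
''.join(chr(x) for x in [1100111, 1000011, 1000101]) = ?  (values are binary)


Codes (binary): 1100111 1000011 1000101
Per-code ASCII lookup:
  1100111 = 103  (range 97-122: lowercase, 103 - 97 = 6) → 'g'
  1000011 = 67  (range 65-90: uppercase, 67 - 65 = 2) → 'C'
  1000101 = 69  (range 65-90: uppercase, 69 - 65 = 4) → 'E'
= 'gCE'


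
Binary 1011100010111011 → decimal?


Positional values:
Bit 0: 1 × 2^0 = 1
Bit 1: 1 × 2^1 = 2
Bit 3: 1 × 2^3 = 8
Bit 4: 1 × 2^4 = 16
Bit 5: 1 × 2^5 = 32
Bit 7: 1 × 2^7 = 128
Bit 11: 1 × 2^11 = 2048
Bit 12: 1 × 2^12 = 4096
Bit 13: 1 × 2^13 = 8192
Bit 15: 1 × 2^15 = 32768
Sum = 1 + 2 + 8 + 16 + 32 + 128 + 2048 + 4096 + 8192 + 32768
= 47291


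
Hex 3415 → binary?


Each hex digit → 4 binary bits:
  3 = 0011
  4 = 0100
  1 = 0001
  5 = 0101
Concatenate: 0011 0100 0001 0101
= 0011010000010101


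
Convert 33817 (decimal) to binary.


Divide by 2 repeatedly:
33817 ÷ 2 = 16908 remainder 1
16908 ÷ 2 = 8454 remainder 0
8454 ÷ 2 = 4227 remainder 0
4227 ÷ 2 = 2113 remainder 1
2113 ÷ 2 = 1056 remainder 1
1056 ÷ 2 = 528 remainder 0
528 ÷ 2 = 264 remainder 0
264 ÷ 2 = 132 remainder 0
132 ÷ 2 = 66 remainder 0
66 ÷ 2 = 33 remainder 0
33 ÷ 2 = 16 remainder 1
16 ÷ 2 = 8 remainder 0
8 ÷ 2 = 4 remainder 0
4 ÷ 2 = 2 remainder 0
2 ÷ 2 = 1 remainder 0
1 ÷ 2 = 0 remainder 1
Reading remainders bottom-up:
= 1000010000011001


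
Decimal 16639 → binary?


Divide by 2 repeatedly:
16639 ÷ 2 = 8319 remainder 1
8319 ÷ 2 = 4159 remainder 1
4159 ÷ 2 = 2079 remainder 1
2079 ÷ 2 = 1039 remainder 1
1039 ÷ 2 = 519 remainder 1
519 ÷ 2 = 259 remainder 1
259 ÷ 2 = 129 remainder 1
129 ÷ 2 = 64 remainder 1
64 ÷ 2 = 32 remainder 0
32 ÷ 2 = 16 remainder 0
16 ÷ 2 = 8 remainder 0
8 ÷ 2 = 4 remainder 0
4 ÷ 2 = 2 remainder 0
2 ÷ 2 = 1 remainder 0
1 ÷ 2 = 0 remainder 1
Reading remainders bottom-up:
= 100000011111111


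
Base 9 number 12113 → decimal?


Positional values (base 9):
  3 × 9^0 = 3 × 1 = 3
  1 × 9^1 = 1 × 9 = 9
  1 × 9^2 = 1 × 81 = 81
  2 × 9^3 = 2 × 729 = 1458
  1 × 9^4 = 1 × 6561 = 6561
Sum = 3 + 9 + 81 + 1458 + 6561
= 8112


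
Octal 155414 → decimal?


Positional values:
Position 0: 4 × 8^0 = 4
Position 1: 1 × 8^1 = 8
Position 2: 4 × 8^2 = 256
Position 3: 5 × 8^3 = 2560
Position 4: 5 × 8^4 = 20480
Position 5: 1 × 8^5 = 32768
Sum = 4 + 8 + 256 + 2560 + 20480 + 32768
= 56076


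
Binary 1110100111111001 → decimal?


Positional values:
Bit 0: 1 × 2^0 = 1
Bit 3: 1 × 2^3 = 8
Bit 4: 1 × 2^4 = 16
Bit 5: 1 × 2^5 = 32
Bit 6: 1 × 2^6 = 64
Bit 7: 1 × 2^7 = 128
Bit 8: 1 × 2^8 = 256
Bit 11: 1 × 2^11 = 2048
Bit 13: 1 × 2^13 = 8192
Bit 14: 1 × 2^14 = 16384
Bit 15: 1 × 2^15 = 32768
Sum = 1 + 8 + 16 + 32 + 64 + 128 + 256 + 2048 + 8192 + 16384 + 32768
= 59897


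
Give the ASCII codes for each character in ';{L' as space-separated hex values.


String: ';{L'  (3 characters)
Per-character ASCII lookup:
  ';': special character: ';' = 59 → 0x3B
  '{': special character: '{' = 123 → 0x7B
  'L': uppercase starts at 65: 'L' = 65 + 11 = 76 → 0x4C
= 0x3B 0x7B 0x4C


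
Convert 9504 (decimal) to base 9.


Divide by 9 repeatedly:
9504 ÷ 9 = 1056 remainder 0
1056 ÷ 9 = 117 remainder 3
117 ÷ 9 = 13 remainder 0
13 ÷ 9 = 1 remainder 4
1 ÷ 9 = 0 remainder 1
Reading remainders bottom-up:
= 14030


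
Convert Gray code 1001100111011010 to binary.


Gray code: 1001100111011010
MSB stays the same: 1
Each subsequent bit = prev_binary XOR current_gray:
  B[1] = 1 XOR 0 = 1
  B[2] = 1 XOR 0 = 1
  B[3] = 1 XOR 1 = 0
  B[4] = 0 XOR 1 = 1
  B[5] = 1 XOR 0 = 1
  B[6] = 1 XOR 0 = 1
  B[7] = 1 XOR 1 = 0
  B[8] = 0 XOR 1 = 1
  B[9] = 1 XOR 1 = 0
  B[10] = 0 XOR 0 = 0
  B[11] = 0 XOR 1 = 1
  B[12] = 1 XOR 1 = 0
  B[13] = 0 XOR 0 = 0
  B[14] = 0 XOR 1 = 1
  B[15] = 1 XOR 0 = 1
= 1110111010010011 (61075 decimal)


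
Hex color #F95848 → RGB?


Hex: #F95848
R = F9₁₆ = 249
G = 58₁₆ = 88
B = 48₁₆ = 72
= RGB(249, 88, 72)


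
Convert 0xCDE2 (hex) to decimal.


Positional values:
Position 0: 2 × 16^0 = 2 × 1 = 2
Position 1: E × 16^1 = 14 × 16 = 224
Position 2: D × 16^2 = 13 × 256 = 3328
Position 3: C × 16^3 = 12 × 4096 = 49152
Sum = 2 + 224 + 3328 + 49152
= 52706


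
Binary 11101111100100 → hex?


Group into 4-bit nibbles: 0011101111100100
  0011 = 3
  1011 = B
  1110 = E
  0100 = 4
= 0x3BE4


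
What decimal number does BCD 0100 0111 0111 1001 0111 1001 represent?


Each 4-bit group → digit:
  0100 → 4
  0111 → 7
  0111 → 7
  1001 → 9
  0111 → 7
  1001 → 9
= 477979


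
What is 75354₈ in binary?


Each octal digit → 3 binary bits:
  7 = 111
  5 = 101
  3 = 011
  5 = 101
  4 = 100
Concatenate: 111 101 011 101 100
= 111101011101100


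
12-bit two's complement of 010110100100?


Original: 010110100100
Step 1 - Invert all bits: 101001011011
Step 2 - Add 1: 101001011011 + 1
= 101001011100 (represents -1444)


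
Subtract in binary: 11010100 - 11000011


Align and subtract column by column (LSB to MSB, borrowing when needed):
  11010100
- 11000011
  --------
  col 0: (0 - 0 borrow-in) - 1 → borrow from next column: (0+2) - 1 = 1, borrow out 1
  col 1: (0 - 1 borrow-in) - 1 → borrow from next column: (-1+2) - 1 = 0, borrow out 1
  col 2: (1 - 1 borrow-in) - 0 → 0 - 0 = 0, borrow out 0
  col 3: (0 - 0 borrow-in) - 0 → 0 - 0 = 0, borrow out 0
  col 4: (1 - 0 borrow-in) - 0 → 1 - 0 = 1, borrow out 0
  col 5: (0 - 0 borrow-in) - 0 → 0 - 0 = 0, borrow out 0
  col 6: (1 - 0 borrow-in) - 1 → 1 - 1 = 0, borrow out 0
  col 7: (1 - 0 borrow-in) - 1 → 1 - 1 = 0, borrow out 0
Reading bits MSB→LSB: 00010001
Strip leading zeros: 10001
= 10001


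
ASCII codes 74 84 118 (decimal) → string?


Codes (decimal): 74 84 118
Per-code ASCII lookup:
  74  (range 65-90: uppercase, 74 - 65 = 9) → 'J'
  84  (range 65-90: uppercase, 84 - 65 = 19) → 'T'
  118  (range 97-122: lowercase, 118 - 97 = 21) → 'v'
= 'JTv'


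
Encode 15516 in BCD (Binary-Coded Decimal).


Each digit → 4-bit binary:
  1 → 0001
  5 → 0101
  5 → 0101
  1 → 0001
  6 → 0110
= 0001 0101 0101 0001 0110


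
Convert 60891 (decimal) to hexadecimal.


Divide by 16 repeatedly:
60891 ÷ 16 = 3805 remainder 11 (B)
3805 ÷ 16 = 237 remainder 13 (D)
237 ÷ 16 = 14 remainder 13 (D)
14 ÷ 16 = 0 remainder 14 (E)
Reading remainders bottom-up:
= 0xEDDB


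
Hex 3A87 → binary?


Each hex digit → 4 binary bits:
  3 = 0011
  A = 1010
  8 = 1000
  7 = 0111
Concatenate: 0011 1010 1000 0111
= 0011101010000111


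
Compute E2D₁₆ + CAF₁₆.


Align and add column by column (LSB to MSB, each column mod 16 with carry):
  0E2D
+ 0CAF
  ----
  col 0: D(13) + F(15) + 0 (carry in) = 28 → C(12), carry out 1
  col 1: 2(2) + A(10) + 1 (carry in) = 13 → D(13), carry out 0
  col 2: E(14) + C(12) + 0 (carry in) = 26 → A(10), carry out 1
  col 3: 0(0) + 0(0) + 1 (carry in) = 1 → 1(1), carry out 0
Reading digits MSB→LSB: 1ADC
Strip leading zeros: 1ADC
= 0x1ADC


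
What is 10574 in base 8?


Divide by 8 repeatedly:
10574 ÷ 8 = 1321 remainder 6
1321 ÷ 8 = 165 remainder 1
165 ÷ 8 = 20 remainder 5
20 ÷ 8 = 2 remainder 4
2 ÷ 8 = 0 remainder 2
Reading remainders bottom-up:
= 0o24516


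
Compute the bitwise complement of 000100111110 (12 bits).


Original: 000100111110
Invert all bits:
  bit 0: 0 → 1
  bit 1: 0 → 1
  bit 2: 0 → 1
  bit 3: 1 → 0
  bit 4: 0 → 1
  bit 5: 0 → 1
  bit 6: 1 → 0
  bit 7: 1 → 0
  bit 8: 1 → 0
  bit 9: 1 → 0
  bit 10: 1 → 0
  bit 11: 0 → 1
= 111011000001


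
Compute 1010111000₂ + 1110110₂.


Align and add column by column (LSB to MSB, carry propagating):
  01010111000
+ 00001110110
  -----------
  col 0: 0 + 0 + 0 (carry in) = 0 → bit 0, carry out 0
  col 1: 0 + 1 + 0 (carry in) = 1 → bit 1, carry out 0
  col 2: 0 + 1 + 0 (carry in) = 1 → bit 1, carry out 0
  col 3: 1 + 0 + 0 (carry in) = 1 → bit 1, carry out 0
  col 4: 1 + 1 + 0 (carry in) = 2 → bit 0, carry out 1
  col 5: 1 + 1 + 1 (carry in) = 3 → bit 1, carry out 1
  col 6: 0 + 1 + 1 (carry in) = 2 → bit 0, carry out 1
  col 7: 1 + 0 + 1 (carry in) = 2 → bit 0, carry out 1
  col 8: 0 + 0 + 1 (carry in) = 1 → bit 1, carry out 0
  col 9: 1 + 0 + 0 (carry in) = 1 → bit 1, carry out 0
  col 10: 0 + 0 + 0 (carry in) = 0 → bit 0, carry out 0
Reading bits MSB→LSB: 01100101110
Strip leading zeros: 1100101110
= 1100101110


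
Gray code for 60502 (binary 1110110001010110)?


Binary: 1110110001010110
Gray code: G = B XOR (B >> 1)
B >> 1 = 0111011000101011
1110110001010110 XOR 0111011000101011:
  1 XOR 0 = 1
  1 XOR 1 = 0
  1 XOR 1 = 0
  0 XOR 1 = 1
  1 XOR 0 = 1
  1 XOR 1 = 0
  0 XOR 1 = 1
  0 XOR 0 = 0
  0 XOR 0 = 0
  1 XOR 0 = 1
  0 XOR 1 = 1
  1 XOR 0 = 1
  0 XOR 1 = 1
  1 XOR 0 = 1
  1 XOR 1 = 0
  0 XOR 1 = 1
= 1001101001111101


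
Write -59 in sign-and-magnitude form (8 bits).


Sign bit: 1 (negative)
Magnitude: 59 = 0111011
= 10111011


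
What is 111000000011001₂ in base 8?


Group into 3-bit groups: 111000000011001
  111 = 7
  000 = 0
  000 = 0
  011 = 3
  001 = 1
= 0o70031


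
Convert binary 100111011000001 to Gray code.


Binary: 100111011000001
Gray code: G = B XOR (B >> 1)
B >> 1 = 010011101100000
100111011000001 XOR 010011101100000:
  1 XOR 0 = 1
  0 XOR 1 = 1
  0 XOR 0 = 0
  1 XOR 0 = 1
  1 XOR 1 = 0
  1 XOR 1 = 0
  0 XOR 1 = 1
  1 XOR 0 = 1
  1 XOR 1 = 0
  0 XOR 1 = 1
  0 XOR 0 = 0
  0 XOR 0 = 0
  0 XOR 0 = 0
  0 XOR 0 = 0
  1 XOR 0 = 1
= 110100110100001


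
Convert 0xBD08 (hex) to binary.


Each hex digit → 4 binary bits:
  B = 1011
  D = 1101
  0 = 0000
  8 = 1000
Concatenate: 1011 1101 0000 1000
= 1011110100001000


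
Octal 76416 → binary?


Each octal digit → 3 binary bits:
  7 = 111
  6 = 110
  4 = 100
  1 = 001
  6 = 110
Concatenate: 111 110 100 001 110
= 111110100001110


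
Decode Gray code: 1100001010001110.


Gray code: 1100001010001110
MSB stays the same: 1
Each subsequent bit = prev_binary XOR current_gray:
  B[1] = 1 XOR 1 = 0
  B[2] = 0 XOR 0 = 0
  B[3] = 0 XOR 0 = 0
  B[4] = 0 XOR 0 = 0
  B[5] = 0 XOR 0 = 0
  B[6] = 0 XOR 1 = 1
  B[7] = 1 XOR 0 = 1
  B[8] = 1 XOR 1 = 0
  B[9] = 0 XOR 0 = 0
  B[10] = 0 XOR 0 = 0
  B[11] = 0 XOR 0 = 0
  B[12] = 0 XOR 1 = 1
  B[13] = 1 XOR 1 = 0
  B[14] = 0 XOR 1 = 1
  B[15] = 1 XOR 0 = 1
= 1000001100001011 (33547 decimal)


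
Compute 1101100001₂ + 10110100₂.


Align and add column by column (LSB to MSB, carry propagating):
  01101100001
+ 00010110100
  -----------
  col 0: 1 + 0 + 0 (carry in) = 1 → bit 1, carry out 0
  col 1: 0 + 0 + 0 (carry in) = 0 → bit 0, carry out 0
  col 2: 0 + 1 + 0 (carry in) = 1 → bit 1, carry out 0
  col 3: 0 + 0 + 0 (carry in) = 0 → bit 0, carry out 0
  col 4: 0 + 1 + 0 (carry in) = 1 → bit 1, carry out 0
  col 5: 1 + 1 + 0 (carry in) = 2 → bit 0, carry out 1
  col 6: 1 + 0 + 1 (carry in) = 2 → bit 0, carry out 1
  col 7: 0 + 1 + 1 (carry in) = 2 → bit 0, carry out 1
  col 8: 1 + 0 + 1 (carry in) = 2 → bit 0, carry out 1
  col 9: 1 + 0 + 1 (carry in) = 2 → bit 0, carry out 1
  col 10: 0 + 0 + 1 (carry in) = 1 → bit 1, carry out 0
Reading bits MSB→LSB: 10000010101
Strip leading zeros: 10000010101
= 10000010101


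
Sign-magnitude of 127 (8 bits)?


Sign bit: 0 (positive)
Magnitude: 127 = 1111111
= 01111111


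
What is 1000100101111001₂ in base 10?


Positional values:
Bit 0: 1 × 2^0 = 1
Bit 3: 1 × 2^3 = 8
Bit 4: 1 × 2^4 = 16
Bit 5: 1 × 2^5 = 32
Bit 6: 1 × 2^6 = 64
Bit 8: 1 × 2^8 = 256
Bit 11: 1 × 2^11 = 2048
Bit 15: 1 × 2^15 = 32768
Sum = 1 + 8 + 16 + 32 + 64 + 256 + 2048 + 32768
= 35193


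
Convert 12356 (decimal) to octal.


Divide by 8 repeatedly:
12356 ÷ 8 = 1544 remainder 4
1544 ÷ 8 = 193 remainder 0
193 ÷ 8 = 24 remainder 1
24 ÷ 8 = 3 remainder 0
3 ÷ 8 = 0 remainder 3
Reading remainders bottom-up:
= 0o30104


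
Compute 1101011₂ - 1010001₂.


Align and subtract column by column (LSB to MSB, borrowing when needed):
  1101011
- 1010001
  -------
  col 0: (1 - 0 borrow-in) - 1 → 1 - 1 = 0, borrow out 0
  col 1: (1 - 0 borrow-in) - 0 → 1 - 0 = 1, borrow out 0
  col 2: (0 - 0 borrow-in) - 0 → 0 - 0 = 0, borrow out 0
  col 3: (1 - 0 borrow-in) - 0 → 1 - 0 = 1, borrow out 0
  col 4: (0 - 0 borrow-in) - 1 → borrow from next column: (0+2) - 1 = 1, borrow out 1
  col 5: (1 - 1 borrow-in) - 0 → 0 - 0 = 0, borrow out 0
  col 6: (1 - 0 borrow-in) - 1 → 1 - 1 = 0, borrow out 0
Reading bits MSB→LSB: 0011010
Strip leading zeros: 11010
= 11010


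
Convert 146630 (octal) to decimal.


Positional values:
Position 0: 0 × 8^0 = 0
Position 1: 3 × 8^1 = 24
Position 2: 6 × 8^2 = 384
Position 3: 6 × 8^3 = 3072
Position 4: 4 × 8^4 = 16384
Position 5: 1 × 8^5 = 32768
Sum = 0 + 24 + 384 + 3072 + 16384 + 32768
= 52632


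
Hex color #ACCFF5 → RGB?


Hex: #ACCFF5
R = AC₁₆ = 172
G = CF₁₆ = 207
B = F5₁₆ = 245
= RGB(172, 207, 245)


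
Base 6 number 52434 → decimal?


Positional values (base 6):
  4 × 6^0 = 4 × 1 = 4
  3 × 6^1 = 3 × 6 = 18
  4 × 6^2 = 4 × 36 = 144
  2 × 6^3 = 2 × 216 = 432
  5 × 6^4 = 5 × 1296 = 6480
Sum = 4 + 18 + 144 + 432 + 6480
= 7078


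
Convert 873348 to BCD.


Each digit → 4-bit binary:
  8 → 1000
  7 → 0111
  3 → 0011
  3 → 0011
  4 → 0100
  8 → 1000
= 1000 0111 0011 0011 0100 1000


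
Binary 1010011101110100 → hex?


Group into 4-bit nibbles: 1010011101110100
  1010 = A
  0111 = 7
  0111 = 7
  0100 = 4
= 0xA774


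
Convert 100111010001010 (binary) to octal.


Group into 3-bit groups: 100111010001010
  100 = 4
  111 = 7
  010 = 2
  001 = 1
  010 = 2
= 0o47212


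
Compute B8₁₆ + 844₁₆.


Align and add column by column (LSB to MSB, each column mod 16 with carry):
  00B8
+ 0844
  ----
  col 0: 8(8) + 4(4) + 0 (carry in) = 12 → C(12), carry out 0
  col 1: B(11) + 4(4) + 0 (carry in) = 15 → F(15), carry out 0
  col 2: 0(0) + 8(8) + 0 (carry in) = 8 → 8(8), carry out 0
  col 3: 0(0) + 0(0) + 0 (carry in) = 0 → 0(0), carry out 0
Reading digits MSB→LSB: 08FC
Strip leading zeros: 8FC
= 0x8FC


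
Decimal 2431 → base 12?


Divide by 12 repeatedly:
2431 ÷ 12 = 202 remainder 7
202 ÷ 12 = 16 remainder 10
16 ÷ 12 = 1 remainder 4
1 ÷ 12 = 0 remainder 1
Reading remainders bottom-up:
= 14A7


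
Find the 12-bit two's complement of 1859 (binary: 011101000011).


Original: 011101000011
Step 1 - Invert all bits: 100010111100
Step 2 - Add 1: 100010111100 + 1
= 100010111101 (represents -1859)


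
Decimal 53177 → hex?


Divide by 16 repeatedly:
53177 ÷ 16 = 3323 remainder 9 (9)
3323 ÷ 16 = 207 remainder 11 (B)
207 ÷ 16 = 12 remainder 15 (F)
12 ÷ 16 = 0 remainder 12 (C)
Reading remainders bottom-up:
= 0xCFB9


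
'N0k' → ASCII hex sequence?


String: 'N0k'  (3 characters)
Per-character ASCII lookup:
  'N': uppercase starts at 65: 'N' = 65 + 13 = 78 → 0x4E
  '0': digits start at 48: '0' = 48 + 0 = 48 → 0x30
  'k': lowercase starts at 97: 'k' = 97 + 10 = 107 → 0x6B
= 0x4E 0x30 0x6B


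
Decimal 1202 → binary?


Divide by 2 repeatedly:
1202 ÷ 2 = 601 remainder 0
601 ÷ 2 = 300 remainder 1
300 ÷ 2 = 150 remainder 0
150 ÷ 2 = 75 remainder 0
75 ÷ 2 = 37 remainder 1
37 ÷ 2 = 18 remainder 1
18 ÷ 2 = 9 remainder 0
9 ÷ 2 = 4 remainder 1
4 ÷ 2 = 2 remainder 0
2 ÷ 2 = 1 remainder 0
1 ÷ 2 = 0 remainder 1
Reading remainders bottom-up:
= 10010110010


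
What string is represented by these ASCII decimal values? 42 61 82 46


Codes (decimal): 42 61 82 46
Per-code ASCII lookup:
  42  (special character) → '*'
  61  (special character) → '='
  82  (range 65-90: uppercase, 82 - 65 = 17) → 'R'
  46  (special character) → '.'
= '*=R.'


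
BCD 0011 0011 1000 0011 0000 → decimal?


Each 4-bit group → digit:
  0011 → 3
  0011 → 3
  1000 → 8
  0011 → 3
  0000 → 0
= 33830


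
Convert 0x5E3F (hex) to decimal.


Positional values:
Position 0: F × 16^0 = 15 × 1 = 15
Position 1: 3 × 16^1 = 3 × 16 = 48
Position 2: E × 16^2 = 14 × 256 = 3584
Position 3: 5 × 16^3 = 5 × 4096 = 20480
Sum = 15 + 48 + 3584 + 20480
= 24127


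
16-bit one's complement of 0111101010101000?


Original: 0111101010101000
Invert all bits:
  bit 0: 0 → 1
  bit 1: 1 → 0
  bit 2: 1 → 0
  bit 3: 1 → 0
  bit 4: 1 → 0
  bit 5: 0 → 1
  bit 6: 1 → 0
  bit 7: 0 → 1
  bit 8: 1 → 0
  bit 9: 0 → 1
  bit 10: 1 → 0
  bit 11: 0 → 1
  bit 12: 1 → 0
  bit 13: 0 → 1
  bit 14: 0 → 1
  bit 15: 0 → 1
= 1000010101010111


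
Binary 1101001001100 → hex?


Group into 4-bit nibbles: 0001101001001100
  0001 = 1
  1010 = A
  0100 = 4
  1100 = C
= 0x1A4C


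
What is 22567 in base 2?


Divide by 2 repeatedly:
22567 ÷ 2 = 11283 remainder 1
11283 ÷ 2 = 5641 remainder 1
5641 ÷ 2 = 2820 remainder 1
2820 ÷ 2 = 1410 remainder 0
1410 ÷ 2 = 705 remainder 0
705 ÷ 2 = 352 remainder 1
352 ÷ 2 = 176 remainder 0
176 ÷ 2 = 88 remainder 0
88 ÷ 2 = 44 remainder 0
44 ÷ 2 = 22 remainder 0
22 ÷ 2 = 11 remainder 0
11 ÷ 2 = 5 remainder 1
5 ÷ 2 = 2 remainder 1
2 ÷ 2 = 1 remainder 0
1 ÷ 2 = 0 remainder 1
Reading remainders bottom-up:
= 101100000100111


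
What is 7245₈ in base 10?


Positional values:
Position 0: 5 × 8^0 = 5
Position 1: 4 × 8^1 = 32
Position 2: 2 × 8^2 = 128
Position 3: 7 × 8^3 = 3584
Sum = 5 + 32 + 128 + 3584
= 3749


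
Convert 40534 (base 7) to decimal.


Positional values (base 7):
  4 × 7^0 = 4 × 1 = 4
  3 × 7^1 = 3 × 7 = 21
  5 × 7^2 = 5 × 49 = 245
  0 × 7^3 = 0 × 343 = 0
  4 × 7^4 = 4 × 2401 = 9604
Sum = 4 + 21 + 245 + 0 + 9604
= 9874
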